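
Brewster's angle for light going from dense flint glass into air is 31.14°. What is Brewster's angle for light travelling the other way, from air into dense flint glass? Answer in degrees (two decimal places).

The two Brewster angles are complementary: θ_B' = 90° − θ_B = 90° − 31.14° = 58.86°.

θ_B' ≈ 58.86°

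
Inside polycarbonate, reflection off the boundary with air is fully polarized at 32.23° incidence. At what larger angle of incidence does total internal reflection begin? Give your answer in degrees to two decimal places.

θ_c ≈ 39.08°

n₂/n₁ = tan 32.23° = 0.6305; the critical angle satisfies sin θ_c = n₂/n₁.
θ_c = arcsin(0.6305) = 39.08°.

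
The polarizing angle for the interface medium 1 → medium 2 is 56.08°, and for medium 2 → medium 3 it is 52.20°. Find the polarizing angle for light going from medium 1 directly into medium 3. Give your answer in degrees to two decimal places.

Each Brewster angle gives a ratio: n₂/n₁ = tan 56.08° = 1.4870, n₃/n₂ = tan 52.20° = 1.2892.
n₃/n₁ = 1.9171. Then tan θ_B(1→3) = n₃/n₁, so θ_B(1→3) = arctan(1.9171) = 62.45°.

θ_B ≈ 62.45°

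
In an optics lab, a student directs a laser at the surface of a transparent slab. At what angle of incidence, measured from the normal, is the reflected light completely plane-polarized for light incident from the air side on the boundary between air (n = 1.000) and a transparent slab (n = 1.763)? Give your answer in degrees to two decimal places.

θ_B ≈ 60.44°

The reflected p-component vanishes when tan θ_B = n₂/n₁.
Here n₂/n₁ = 1.763/1.000 = 1.7630, and Brewster's law gives tan θ_B = n₂/n₁.
θ_B = arctan(1.7630) = 60.44°.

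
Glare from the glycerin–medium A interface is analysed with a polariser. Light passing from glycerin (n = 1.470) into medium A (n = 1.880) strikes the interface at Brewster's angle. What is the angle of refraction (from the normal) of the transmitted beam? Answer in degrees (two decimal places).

First find Brewster's angle: tan θ_B = 1.880/1.470 = 1.2789, giving θ_B = 51.98°.
Since θ_B + θ_t = 90° at Brewster incidence, θ_t = 90° − 51.98° = 38.02°.

θ_t ≈ 38.02°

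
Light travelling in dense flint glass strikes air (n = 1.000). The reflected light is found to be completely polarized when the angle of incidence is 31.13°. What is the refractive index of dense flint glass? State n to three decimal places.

n ≈ 1.656

Full polarization of the reflected beam means tan θ_B = n₂/n₁, where n₁ is the incident medium (dense flint glass).
n₁ = n₂ / tan θ_B = 1.000 / tan 31.13° = 1.656.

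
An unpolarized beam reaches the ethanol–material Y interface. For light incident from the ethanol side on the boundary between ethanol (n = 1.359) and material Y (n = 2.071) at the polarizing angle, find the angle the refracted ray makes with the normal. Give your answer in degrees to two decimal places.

First find Brewster's angle: tan θ_B = 2.071/1.359 = 1.5239, giving θ_B = 56.73°.
The refracted ray is perpendicular to the reflected ray, so θ_t = 90° − θ_B = 33.27°.

θ_t ≈ 33.27°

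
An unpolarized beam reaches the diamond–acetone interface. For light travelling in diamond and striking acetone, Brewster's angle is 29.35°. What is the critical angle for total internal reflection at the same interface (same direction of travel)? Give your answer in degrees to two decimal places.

θ_c ≈ 34.22°

n₂/n₁ = tan 29.35° = 0.5623; the critical angle satisfies sin θ_c = n₂/n₁.
θ_c = arcsin(0.5623) = 34.22°.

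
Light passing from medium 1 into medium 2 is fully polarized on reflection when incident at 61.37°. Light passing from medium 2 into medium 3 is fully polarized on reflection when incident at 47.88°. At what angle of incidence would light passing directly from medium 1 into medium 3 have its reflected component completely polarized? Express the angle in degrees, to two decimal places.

θ_B ≈ 63.73°

n₂/n₁ = tan 61.37° = 1.8318 and n₃/n₂ = tan 47.88° = 1.1059.
n₃/n₁ = 2.0259. Then tan θ_B(1→3) = n₃/n₁, so θ_B(1→3) = arctan(2.0259) = 63.73°.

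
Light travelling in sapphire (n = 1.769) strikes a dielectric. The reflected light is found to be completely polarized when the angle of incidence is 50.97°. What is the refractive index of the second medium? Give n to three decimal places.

n ≈ 2.182

Full polarization of the reflected beam means tan θ_B = n₂/n₁, where n₁ is the incident medium (sapphire).
n₂ = n₁ tan θ_B = 1.769 × tan 50.97° = 2.182.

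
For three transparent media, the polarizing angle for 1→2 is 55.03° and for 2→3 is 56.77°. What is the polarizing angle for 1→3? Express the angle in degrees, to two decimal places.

θ_B ≈ 65.38°

n₂/n₁ = tan 55.03° = 1.4297 and n₃/n₂ = tan 56.77° = 1.5264.
So n₃/n₁ = (n₂/n₁)(n₃/n₂) = 1.4297 × 1.5264 = 2.1824.
θ_B(1→3) = arctan(2.1824) = 65.38°.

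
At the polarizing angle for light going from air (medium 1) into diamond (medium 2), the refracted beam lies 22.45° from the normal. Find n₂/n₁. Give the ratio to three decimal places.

n₂/n₁ ≈ 2.420

At Brewster incidence θ_B = 90° − θ_t = 90° − 22.45° = 67.55°.
tan θ_B = n₂/n₁, so n₂/n₁ = tan 67.55° = 2.420.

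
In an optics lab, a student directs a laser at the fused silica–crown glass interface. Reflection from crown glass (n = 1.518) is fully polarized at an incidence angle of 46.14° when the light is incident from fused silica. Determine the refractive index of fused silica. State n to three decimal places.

n ≈ 1.459

Full polarization of the reflected beam means tan θ_B = n₂/n₁, where n₁ is the incident medium (fused silica).
n₁ = n₂ / tan θ_B = 1.518 / tan 46.14° = 1.459.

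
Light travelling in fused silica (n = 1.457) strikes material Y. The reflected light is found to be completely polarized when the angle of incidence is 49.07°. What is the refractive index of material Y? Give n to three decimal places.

n ≈ 1.680

Brewster's law: tan θ_B = n₂/n₁ (light incident in fused silica, refracted into material Y).
n₂ = n₁ tan θ_B = 1.457 × tan 49.07° = 1.680.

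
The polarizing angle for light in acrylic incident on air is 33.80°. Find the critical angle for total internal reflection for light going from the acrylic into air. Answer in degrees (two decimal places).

θ_c ≈ 42.02°

tan θ_B = n₂/n₁ = tan 33.80° = 0.6694.
Total internal reflection: sin θ_c = n₂/n₁ = 0.6694.
θ_c = arcsin(0.6694) = 42.02°.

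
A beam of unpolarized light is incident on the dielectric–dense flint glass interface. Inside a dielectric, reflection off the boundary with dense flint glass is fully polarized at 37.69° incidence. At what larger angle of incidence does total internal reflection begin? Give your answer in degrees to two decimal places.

n₂/n₁ = tan 37.69° = 0.7726; the critical angle satisfies sin θ_c = n₂/n₁.
θ_c = arcsin(0.7726) = 50.59°.

θ_c ≈ 50.59°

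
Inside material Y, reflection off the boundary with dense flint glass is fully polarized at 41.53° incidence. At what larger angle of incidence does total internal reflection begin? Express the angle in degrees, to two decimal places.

From Brewster, n₂/n₁ = tan θ_B = tan 41.53° = 0.8857.
Then sin θ_c = n₂/n₁ = 0.8857, so θ_c = arcsin 0.8857 = 62.33°.

θ_c ≈ 62.33°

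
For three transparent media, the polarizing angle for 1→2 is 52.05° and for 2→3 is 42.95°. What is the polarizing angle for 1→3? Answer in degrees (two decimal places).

θ_B ≈ 50.04°

n₂/n₁ = tan 52.05° = 1.2822 and n₃/n₂ = tan 42.95° = 0.9309.
So n₃/n₁ = (n₂/n₁)(n₃/n₂) = 1.2822 × 0.9309 = 1.1936.
θ_B(1→3) = arctan(1.1936) = 50.04°.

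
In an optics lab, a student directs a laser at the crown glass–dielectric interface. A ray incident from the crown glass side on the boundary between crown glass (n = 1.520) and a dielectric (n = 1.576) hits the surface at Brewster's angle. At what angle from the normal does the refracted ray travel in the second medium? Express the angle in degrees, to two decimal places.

tan θ_B = n₂/n₁ = 1.576/1.520 = 1.0368, so θ_B = 46.04°.
The refracted ray is perpendicular to the reflected ray, so θ_t = 90° − θ_B = 43.96°.

θ_t ≈ 43.96°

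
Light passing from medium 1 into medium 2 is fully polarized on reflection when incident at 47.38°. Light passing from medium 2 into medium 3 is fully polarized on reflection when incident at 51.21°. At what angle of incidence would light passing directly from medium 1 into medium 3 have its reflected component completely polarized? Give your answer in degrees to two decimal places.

θ_B ≈ 53.51°

tan θ_B(1→2) = n₂/n₁ = tan 47.38° = 1.0867.
tan θ_B(2→3) = n₃/n₂ = tan 51.21° = 1.2442.
n₃/n₁ = 1.3521. Then tan θ_B(1→3) = n₃/n₁, so θ_B(1→3) = arctan(1.3521) = 53.51°.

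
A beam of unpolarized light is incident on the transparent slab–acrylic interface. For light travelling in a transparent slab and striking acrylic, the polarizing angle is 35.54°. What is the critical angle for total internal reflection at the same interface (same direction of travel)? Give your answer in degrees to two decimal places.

θ_c ≈ 45.59°

n₂/n₁ = tan 35.54° = 0.7143; the critical angle satisfies sin θ_c = n₂/n₁.
θ_c = arcsin(0.7143) = 45.59°.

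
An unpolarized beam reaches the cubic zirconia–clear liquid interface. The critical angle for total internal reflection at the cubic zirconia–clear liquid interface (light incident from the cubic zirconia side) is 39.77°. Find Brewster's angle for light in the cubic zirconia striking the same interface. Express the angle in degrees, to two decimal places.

θ_B ≈ 32.61°

sin θ_c = n₂/n₁, so n₂/n₁ = sin 39.77° = 0.6397.
Brewster: tan θ_B = n₂/n₁ = 0.6397.
θ_B = arctan(0.6397) = 32.61°.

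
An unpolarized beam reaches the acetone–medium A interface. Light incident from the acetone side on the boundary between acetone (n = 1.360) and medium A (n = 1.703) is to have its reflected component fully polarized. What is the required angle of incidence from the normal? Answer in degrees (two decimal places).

θ_B ≈ 51.39°

Here n₂/n₁ = 1.703/1.360 = 1.2522, and Brewster's law gives tan θ_B = n₂/n₁.
So θ_B = arctan 1.2522 = 51.39°.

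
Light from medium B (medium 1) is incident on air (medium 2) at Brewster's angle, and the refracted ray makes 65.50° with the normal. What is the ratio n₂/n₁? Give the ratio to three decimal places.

At Brewster incidence θ_B = 90° − θ_t = 90° − 65.50° = 24.50°.
tan θ_B = n₂/n₁, so n₂/n₁ = tan 24.50° = 0.456.

n₂/n₁ ≈ 0.456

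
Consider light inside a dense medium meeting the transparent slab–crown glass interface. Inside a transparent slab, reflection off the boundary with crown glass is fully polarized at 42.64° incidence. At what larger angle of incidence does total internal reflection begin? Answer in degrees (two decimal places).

θ_c ≈ 67.05°

tan θ_B = n₂/n₁ = tan 42.64° = 0.9208.
Total internal reflection: sin θ_c = n₂/n₁ = 0.9208.
θ_c = arcsin(0.9208) = 67.05°.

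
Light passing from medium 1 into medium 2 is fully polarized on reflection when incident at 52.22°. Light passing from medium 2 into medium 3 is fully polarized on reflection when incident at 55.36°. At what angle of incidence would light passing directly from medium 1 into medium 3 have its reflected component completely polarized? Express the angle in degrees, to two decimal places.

θ_B ≈ 61.83°

Each Brewster angle gives a ratio: n₂/n₁ = tan 52.22° = 1.2901, n₃/n₂ = tan 55.36° = 1.4474.
So n₃/n₁ = (n₂/n₁)(n₃/n₂) = 1.2901 × 1.4474 = 1.8673.
θ_B(1→3) = arctan(1.8673) = 61.83°.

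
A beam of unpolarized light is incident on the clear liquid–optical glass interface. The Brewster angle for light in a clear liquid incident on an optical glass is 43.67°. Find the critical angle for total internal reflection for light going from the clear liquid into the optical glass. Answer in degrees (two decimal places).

θ_c ≈ 72.67°

tan θ_B = n₂/n₁ = tan 43.67° = 0.9546.
Total internal reflection: sin θ_c = n₂/n₁ = 0.9546.
θ_c = arcsin(0.9546) = 72.67°.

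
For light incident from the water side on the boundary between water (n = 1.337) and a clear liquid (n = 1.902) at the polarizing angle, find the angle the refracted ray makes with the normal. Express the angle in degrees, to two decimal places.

θ_t ≈ 35.11°

θ_B = arctan(n₂/n₁) = arctan(1.902/1.337) = 54.89°.
At Brewster's angle the reflected and refracted rays are perpendicular, so θ_t = 90° − θ_B = 90° − 54.89° = 35.11°.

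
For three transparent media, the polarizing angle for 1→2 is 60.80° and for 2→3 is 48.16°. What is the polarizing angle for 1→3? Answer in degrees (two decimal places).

n₂/n₁ = tan 60.80° = 1.7893 and n₃/n₂ = tan 48.16° = 1.1169.
Multiplying, n₃/n₁ = 1.7893 × 1.1169 = 1.9984, and θ_B(1→3) = arctan 1.9984 = 63.42°.

θ_B ≈ 63.42°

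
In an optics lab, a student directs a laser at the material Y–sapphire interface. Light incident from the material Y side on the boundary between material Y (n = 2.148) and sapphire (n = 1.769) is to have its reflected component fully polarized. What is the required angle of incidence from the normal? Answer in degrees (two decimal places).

Here n₂/n₁ = 1.769/2.148 = 0.8236, and Brewster's law gives tan θ_B = n₂/n₁.
θ_B = arctan(0.8236) = 39.47°.

θ_B ≈ 39.47°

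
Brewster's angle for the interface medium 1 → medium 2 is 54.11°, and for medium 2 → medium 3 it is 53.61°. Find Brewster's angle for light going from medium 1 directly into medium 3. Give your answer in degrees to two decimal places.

Each Brewster angle gives a ratio: n₂/n₁ = tan 54.11° = 1.3820, n₃/n₂ = tan 53.61° = 1.3569.
n₃/n₁ = 1.8751. Then tan θ_B(1→3) = n₃/n₁, so θ_B(1→3) = arctan(1.8751) = 61.93°.

θ_B ≈ 61.93°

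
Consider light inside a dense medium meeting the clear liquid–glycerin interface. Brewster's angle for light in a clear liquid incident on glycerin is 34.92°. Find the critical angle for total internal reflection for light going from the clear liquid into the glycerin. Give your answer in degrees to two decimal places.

n₂/n₁ = tan 34.92° = 0.6981; the critical angle satisfies sin θ_c = n₂/n₁.
θ_c = arcsin(0.6981) = 44.28°.

θ_c ≈ 44.28°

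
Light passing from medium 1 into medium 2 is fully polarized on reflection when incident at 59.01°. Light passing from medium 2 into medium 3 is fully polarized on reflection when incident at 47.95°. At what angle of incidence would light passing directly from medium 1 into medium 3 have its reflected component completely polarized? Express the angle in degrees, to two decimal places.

Each Brewster angle gives a ratio: n₂/n₁ = tan 59.01° = 1.6649, n₃/n₂ = tan 47.95° = 1.1087.
n₃/n₁ = 1.8459. Then tan θ_B(1→3) = n₃/n₁, so θ_B(1→3) = arctan(1.8459) = 61.55°.

θ_B ≈ 61.55°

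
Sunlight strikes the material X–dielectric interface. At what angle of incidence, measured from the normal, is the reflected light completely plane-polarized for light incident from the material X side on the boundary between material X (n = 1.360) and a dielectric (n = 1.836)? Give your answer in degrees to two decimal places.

The reflected p-component vanishes when tan θ_B = n₂/n₁.
Here n₂/n₁ = 1.836/1.360 = 1.3500, and Brewster's law gives tan θ_B = n₂/n₁. Taking the arctangent, θ_B = 53.47°.

θ_B ≈ 53.47°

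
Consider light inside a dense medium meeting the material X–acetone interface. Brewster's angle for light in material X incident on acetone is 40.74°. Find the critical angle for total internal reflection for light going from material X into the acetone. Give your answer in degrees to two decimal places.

θ_c ≈ 59.47°

n₂/n₁ = tan 40.74° = 0.8614; the critical angle satisfies sin θ_c = n₂/n₁.
θ_c = arcsin(0.8614) = 59.47°.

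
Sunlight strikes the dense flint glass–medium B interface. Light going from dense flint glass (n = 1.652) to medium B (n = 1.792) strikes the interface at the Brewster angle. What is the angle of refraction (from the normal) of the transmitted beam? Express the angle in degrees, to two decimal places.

First find Brewster's angle: tan θ_B = 1.792/1.652 = 1.0847, giving θ_B = 47.33°.
Since θ_B + θ_t = 90° at Brewster incidence, θ_t = 90° − 47.33° = 42.67°.

θ_t ≈ 42.67°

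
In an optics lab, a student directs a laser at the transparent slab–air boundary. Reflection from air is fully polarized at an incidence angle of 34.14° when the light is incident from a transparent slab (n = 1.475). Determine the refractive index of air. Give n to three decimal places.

Full polarization of the reflected beam means tan θ_B = n₂/n₁, where n₁ is the incident medium (a transparent slab).
n₂ = n₁ tan θ_B = 1.475 × tan 34.14° = 1.000.

n ≈ 1.000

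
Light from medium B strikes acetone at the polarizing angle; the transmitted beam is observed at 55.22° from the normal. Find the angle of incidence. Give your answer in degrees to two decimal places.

θ_B ≈ 34.78°

Brewster's condition makes the reflected and refracted beams perpendicular: θ_B + θ_t = 90°.
θ_B = 90° − 55.22° = 34.78°.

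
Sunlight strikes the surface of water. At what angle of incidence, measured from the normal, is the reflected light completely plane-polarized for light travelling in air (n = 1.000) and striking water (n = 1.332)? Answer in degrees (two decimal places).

tan θ_B = n₂/n₁ = 1.332/1.000 = 1.3320.
θ_B = arctan(1.3320) = 53.10°.

θ_B ≈ 53.10°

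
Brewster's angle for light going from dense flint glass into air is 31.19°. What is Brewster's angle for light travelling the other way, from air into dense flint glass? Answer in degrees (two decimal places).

Reversing the direction swaps n₁ and n₂, so tan θ_B' = 1/tan θ_B and θ_B' = 90° − θ_B.
Hence θ_B' = 90° − 31.19° = 58.81°.

θ_B' ≈ 58.81°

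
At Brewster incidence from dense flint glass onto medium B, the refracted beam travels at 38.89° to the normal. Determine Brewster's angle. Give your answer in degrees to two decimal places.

θ_B ≈ 51.11°

Brewster's condition makes the reflected and refracted beams perpendicular: θ_B + θ_t = 90°.
So θ_B = 90° − θ_t = 90° − 38.89° = 51.11°.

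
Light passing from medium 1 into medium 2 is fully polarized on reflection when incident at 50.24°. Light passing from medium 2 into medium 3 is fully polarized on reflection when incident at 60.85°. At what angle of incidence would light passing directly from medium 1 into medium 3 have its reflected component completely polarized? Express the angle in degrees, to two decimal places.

θ_B ≈ 65.11°

tan θ_B(1→2) = n₂/n₁ = tan 50.24° = 1.2019.
tan θ_B(2→3) = n₃/n₂ = tan 60.85° = 1.7930.
Multiplying, n₃/n₁ = 1.2019 × 1.7930 = 2.1550, and θ_B(1→3) = arctan 2.1550 = 65.11°.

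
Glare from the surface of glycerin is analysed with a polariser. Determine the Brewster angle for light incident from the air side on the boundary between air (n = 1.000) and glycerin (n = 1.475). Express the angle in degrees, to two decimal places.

θ_B ≈ 55.86°

The reflected p-component vanishes when tan θ_B = n₂/n₁.
tan θ_B = n₂/n₁ = 1.475/1.000 = 1.4750.
So θ_B = arctan 1.4750 = 55.86°.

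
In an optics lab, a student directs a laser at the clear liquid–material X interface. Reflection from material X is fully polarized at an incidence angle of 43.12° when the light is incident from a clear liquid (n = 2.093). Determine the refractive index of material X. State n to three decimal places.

Full polarization of the reflected beam means tan θ_B = n₂/n₁, where n₁ is the incident medium (a clear liquid).
n₂ = n₁ tan θ_B = 2.093 × tan 43.12° = 1.960.

n ≈ 1.960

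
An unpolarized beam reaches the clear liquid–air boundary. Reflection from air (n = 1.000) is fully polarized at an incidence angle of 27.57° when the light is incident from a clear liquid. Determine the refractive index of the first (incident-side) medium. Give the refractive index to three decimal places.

n ≈ 1.915

Full polarization of the reflected beam means tan θ_B = n₂/n₁, where n₁ is the incident medium (a clear liquid).
n₁ = n₂ / tan θ_B = 1.000 / tan 27.57° = 1.915.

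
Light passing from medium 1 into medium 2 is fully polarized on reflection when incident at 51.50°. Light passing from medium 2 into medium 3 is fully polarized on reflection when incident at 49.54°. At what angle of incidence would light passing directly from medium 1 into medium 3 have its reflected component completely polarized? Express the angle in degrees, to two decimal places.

n₂/n₁ = tan 51.50° = 1.2572 and n₃/n₂ = tan 49.54° = 1.1725.
So n₃/n₁ = (n₂/n₁)(n₃/n₂) = 1.2572 × 1.1725 = 1.4740.
θ_B(1→3) = arctan(1.4740) = 55.85°.

θ_B ≈ 55.85°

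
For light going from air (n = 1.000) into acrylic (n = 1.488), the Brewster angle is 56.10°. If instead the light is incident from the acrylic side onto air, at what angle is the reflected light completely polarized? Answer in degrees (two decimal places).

θ_B' ≈ 33.90°

tan θ_B' = n₁/n₂ = 1/tan θ_B, so θ_B' = 90° − θ_B.
θ_B' = 90° − 56.10° = 33.90°.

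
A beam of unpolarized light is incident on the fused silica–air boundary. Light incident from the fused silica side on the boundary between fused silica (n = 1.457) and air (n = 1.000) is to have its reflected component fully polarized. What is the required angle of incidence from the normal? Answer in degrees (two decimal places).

Here n₂/n₁ = 1.000/1.457 = 0.6863, and Brewster's law gives tan θ_B = n₂/n₁.
θ_B = arctan(0.6863) = 34.46°.

θ_B ≈ 34.46°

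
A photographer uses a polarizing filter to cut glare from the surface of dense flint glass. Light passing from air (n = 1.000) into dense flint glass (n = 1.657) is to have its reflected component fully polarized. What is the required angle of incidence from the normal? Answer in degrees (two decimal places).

tan θ_B = n₂/n₁ = 1.657/1.000 = 1.6570.
θ_B = arctan(1.6570) = 58.89°.

θ_B ≈ 58.89°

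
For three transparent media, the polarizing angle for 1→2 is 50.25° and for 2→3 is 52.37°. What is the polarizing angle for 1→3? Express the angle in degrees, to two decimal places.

n₂/n₁ = tan 50.25° = 1.2024 and n₃/n₂ = tan 52.37° = 1.2971.
n₃/n₁ = 1.5596. Then tan θ_B(1→3) = n₃/n₁, so θ_B(1→3) = arctan(1.5596) = 57.33°.

θ_B ≈ 57.33°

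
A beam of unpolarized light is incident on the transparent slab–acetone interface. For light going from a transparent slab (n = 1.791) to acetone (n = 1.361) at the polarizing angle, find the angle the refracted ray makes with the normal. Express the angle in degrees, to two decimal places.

First find Brewster's angle: tan θ_B = 1.361/1.791 = 0.7599, giving θ_B = 37.23°.
The refracted ray is perpendicular to the reflected ray, so θ_t = 90° − θ_B = 52.77°.

θ_t ≈ 52.77°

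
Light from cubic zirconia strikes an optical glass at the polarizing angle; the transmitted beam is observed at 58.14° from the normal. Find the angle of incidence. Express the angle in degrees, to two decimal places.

θ_B ≈ 31.86°

Since the reflected and refracted rays are at right angles at the polarizing angle, θ_B + θ_t = 90°.
θ_B = 90° − 58.14° = 31.86°.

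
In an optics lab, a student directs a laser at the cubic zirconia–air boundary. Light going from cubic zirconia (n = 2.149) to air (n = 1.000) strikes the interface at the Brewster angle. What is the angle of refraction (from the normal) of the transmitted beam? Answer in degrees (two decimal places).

θ_t ≈ 65.05°

θ_B = arctan(n₂/n₁) = arctan(1.000/2.149) = 24.95°.
Since θ_B + θ_t = 90° at Brewster incidence, θ_t = 90° − 24.95° = 65.05°.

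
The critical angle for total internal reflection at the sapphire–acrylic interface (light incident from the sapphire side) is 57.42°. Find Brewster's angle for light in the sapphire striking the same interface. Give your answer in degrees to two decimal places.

n₂/n₁ = sin θ_c = sin 57.42° = 0.8426.
tan θ_B equals the same ratio, so θ_B = arctan(0.8426) = 40.12°.

θ_B ≈ 40.12°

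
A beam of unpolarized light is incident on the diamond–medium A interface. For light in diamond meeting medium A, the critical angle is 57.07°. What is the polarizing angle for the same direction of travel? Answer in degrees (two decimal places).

θ_B ≈ 40.01°

n₂/n₁ = sin θ_c = sin 57.07° = 0.8393.
tan θ_B equals the same ratio, so θ_B = arctan(0.8393) = 40.01°.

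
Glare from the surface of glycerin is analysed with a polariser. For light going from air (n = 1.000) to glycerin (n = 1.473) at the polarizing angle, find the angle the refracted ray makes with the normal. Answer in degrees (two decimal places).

θ_t ≈ 34.17°

First find Brewster's angle: tan θ_B = 1.473/1.000 = 1.4730, giving θ_B = 55.83°.
At Brewster's angle the reflected and refracted rays are perpendicular, so θ_t = 90° − θ_B = 90° − 55.83° = 34.17°.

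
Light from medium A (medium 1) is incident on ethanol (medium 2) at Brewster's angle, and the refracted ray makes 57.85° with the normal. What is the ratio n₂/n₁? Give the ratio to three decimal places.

At Brewster incidence θ_B = 90° − θ_t = 90° − 57.85° = 32.15°.
tan θ_B = n₂/n₁, so n₂/n₁ = tan 32.15° = 0.629.

n₂/n₁ ≈ 0.629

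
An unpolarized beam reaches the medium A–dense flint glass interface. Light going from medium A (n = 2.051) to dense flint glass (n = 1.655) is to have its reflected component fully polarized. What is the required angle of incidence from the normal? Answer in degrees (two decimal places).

At Brewster's angle the reflected and refracted rays are perpendicular, which with Snell's law gives tan θ_B = n₂/n₁.
Brewster's condition: tan θ_B = n₂/n₁ = 1.655/2.051 = 0.8069. Taking the arctangent, θ_B = 38.90°.

θ_B ≈ 38.90°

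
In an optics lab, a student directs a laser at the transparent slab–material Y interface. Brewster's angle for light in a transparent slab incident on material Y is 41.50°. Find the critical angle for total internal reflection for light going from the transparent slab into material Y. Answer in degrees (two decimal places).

θ_c ≈ 62.22°

tan θ_B = n₂/n₁ = tan 41.50° = 0.8847.
Total internal reflection: sin θ_c = n₂/n₁ = 0.8847.
θ_c = arcsin(0.8847) = 62.22°.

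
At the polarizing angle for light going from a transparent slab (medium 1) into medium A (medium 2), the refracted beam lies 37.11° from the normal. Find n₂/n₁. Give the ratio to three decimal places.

θ_B + θ_t = 90°, so θ_B = 90° − 37.11° = 52.89°.
tan θ_B = n₂/n₁, so n₂/n₁ = tan 52.89° = 1.322.

n₂/n₁ ≈ 1.322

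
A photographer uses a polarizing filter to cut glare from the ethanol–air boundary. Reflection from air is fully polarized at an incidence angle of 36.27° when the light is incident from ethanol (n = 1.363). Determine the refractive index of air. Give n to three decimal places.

n ≈ 1.000

Full polarization of the reflected beam means tan θ_B = n₂/n₁, where n₁ is the incident medium (ethanol).
n₂ = n₁ tan θ_B = 1.363 × tan 36.27° = 1.000.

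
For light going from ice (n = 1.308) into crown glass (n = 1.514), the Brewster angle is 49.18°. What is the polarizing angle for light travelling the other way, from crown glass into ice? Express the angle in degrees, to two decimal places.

tan θ_B' = n₁/n₂ = 1/tan θ_B, so θ_B' = 90° − θ_B.
θ_B' = 90° − 49.18° = 40.82°.

θ_B' ≈ 40.82°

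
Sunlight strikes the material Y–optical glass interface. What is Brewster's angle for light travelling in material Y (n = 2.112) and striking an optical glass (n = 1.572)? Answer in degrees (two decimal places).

θ_B ≈ 36.66°

tan θ_B = n₂/n₁ = 1.572/2.112 = 0.7443. Taking the arctangent, θ_B = 36.66°.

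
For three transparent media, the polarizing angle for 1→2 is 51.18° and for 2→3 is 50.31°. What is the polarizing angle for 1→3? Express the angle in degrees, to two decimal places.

θ_B ≈ 56.27°

tan θ_B(1→2) = n₂/n₁ = tan 51.18° = 1.2429.
tan θ_B(2→3) = n₃/n₂ = tan 50.31° = 1.2049.
So n₃/n₁ = (n₂/n₁)(n₃/n₂) = 1.2429 × 1.2049 = 1.4976.
θ_B(1→3) = arctan(1.4976) = 56.27°.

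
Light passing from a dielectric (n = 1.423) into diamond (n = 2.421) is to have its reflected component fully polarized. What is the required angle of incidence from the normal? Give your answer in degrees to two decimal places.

θ_B ≈ 59.55°

Brewster's condition: tan θ_B = n₂/n₁ = 2.421/1.423 = 1.7013.
θ_B = arctan(1.7013) = 59.55°.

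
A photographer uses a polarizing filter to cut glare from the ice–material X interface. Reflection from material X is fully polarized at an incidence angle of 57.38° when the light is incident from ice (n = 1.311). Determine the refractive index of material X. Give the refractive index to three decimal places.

n ≈ 2.048

Brewster's law: tan θ_B = n₂/n₁ (light incident in ice, refracted into material X).
n₂ = n₁ tan θ_B = 1.311 × tan 57.38° = 2.048.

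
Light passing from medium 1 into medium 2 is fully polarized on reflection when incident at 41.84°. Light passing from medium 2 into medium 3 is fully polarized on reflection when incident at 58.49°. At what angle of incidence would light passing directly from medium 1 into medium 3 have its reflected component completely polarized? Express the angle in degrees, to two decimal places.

n₂/n₁ = tan 41.84° = 0.8954 and n₃/n₂ = tan 58.49° = 1.6312.
So n₃/n₁ = (n₂/n₁)(n₃/n₂) = 0.8954 × 1.6312 = 1.4605.
θ_B(1→3) = arctan(1.4605) = 55.60°.

θ_B ≈ 55.60°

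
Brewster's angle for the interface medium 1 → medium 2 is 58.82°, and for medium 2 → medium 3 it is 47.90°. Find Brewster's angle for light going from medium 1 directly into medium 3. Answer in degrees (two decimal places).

θ_B ≈ 61.33°

tan θ_B(1→2) = n₂/n₁ = tan 58.82° = 1.6525.
tan θ_B(2→3) = n₃/n₂ = tan 47.90° = 1.1067.
So n₃/n₁ = (n₂/n₁)(n₃/n₂) = 1.6525 × 1.1067 = 1.8289.
θ_B(1→3) = arctan(1.8289) = 61.33°.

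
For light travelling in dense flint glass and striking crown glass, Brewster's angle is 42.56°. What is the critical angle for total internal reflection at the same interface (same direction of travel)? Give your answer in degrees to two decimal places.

From Brewster, n₂/n₁ = tan θ_B = tan 42.56° = 0.9183.
Then sin θ_c = n₂/n₁ = 0.9183, so θ_c = arcsin 0.9183 = 66.67°.

θ_c ≈ 66.67°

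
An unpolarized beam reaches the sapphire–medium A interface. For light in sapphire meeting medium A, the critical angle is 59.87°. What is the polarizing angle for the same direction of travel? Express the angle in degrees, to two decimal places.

At the critical angle sin θ_c = n₂/n₁, giving n₂/n₁ = sin 59.87° = 0.8649.
Then tan θ_B = n₂/n₁ = 0.8649, so θ_B = arctan 0.8649 = 40.86°.

θ_B ≈ 40.86°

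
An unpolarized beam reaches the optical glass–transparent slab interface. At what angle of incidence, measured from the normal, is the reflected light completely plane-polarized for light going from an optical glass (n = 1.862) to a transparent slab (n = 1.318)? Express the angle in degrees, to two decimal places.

At Brewster's angle the reflected and refracted rays are perpendicular, which with Snell's law gives tan θ_B = n₂/n₁.
tan θ_B = n₂/n₁ = 1.318/1.862 = 0.7078. Taking the arctangent, θ_B = 35.29°.

θ_B ≈ 35.29°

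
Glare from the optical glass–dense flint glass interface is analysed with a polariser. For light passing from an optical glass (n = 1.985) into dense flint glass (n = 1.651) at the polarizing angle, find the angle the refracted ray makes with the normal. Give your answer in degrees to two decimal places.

θ_t ≈ 50.25°

First find Brewster's angle: tan θ_B = 1.651/1.985 = 0.8317, giving θ_B = 39.75°.
The refracted ray is perpendicular to the reflected ray, so θ_t = 90° − θ_B = 50.25°.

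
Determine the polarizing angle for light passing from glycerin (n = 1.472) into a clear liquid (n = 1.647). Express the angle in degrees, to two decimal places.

θ_B ≈ 48.21°

tan θ_B = n₂/n₁ = 1.647/1.472 = 1.1189.
θ_B = arctan(1.1189) = 48.21°.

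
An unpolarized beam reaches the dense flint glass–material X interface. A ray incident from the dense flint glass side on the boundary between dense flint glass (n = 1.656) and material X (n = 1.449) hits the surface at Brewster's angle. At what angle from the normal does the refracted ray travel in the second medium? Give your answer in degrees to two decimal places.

θ_t ≈ 48.81°

tan θ_B = n₂/n₁ = 1.449/1.656 = 0.8750, so θ_B = 41.19°.
Since θ_B + θ_t = 90° at Brewster incidence, θ_t = 90° − 41.19° = 48.81°.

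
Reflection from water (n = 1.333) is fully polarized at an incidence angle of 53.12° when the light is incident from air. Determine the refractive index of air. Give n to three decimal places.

n ≈ 1.000

Brewster's law: tan θ_B = n₂/n₁ (light incident in air, refracted into water).
n₁ = n₂ / tan θ_B = 1.333 / tan 53.12° = 1.000.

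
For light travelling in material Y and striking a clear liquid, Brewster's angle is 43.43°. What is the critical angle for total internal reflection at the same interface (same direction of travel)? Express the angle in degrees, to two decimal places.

n₂/n₁ = tan 43.43° = 0.9466; the critical angle satisfies sin θ_c = n₂/n₁.
θ_c = arcsin(0.9466) = 71.20°.

θ_c ≈ 71.20°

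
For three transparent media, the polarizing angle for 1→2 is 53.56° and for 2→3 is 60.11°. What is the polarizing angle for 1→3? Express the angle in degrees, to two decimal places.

Each Brewster angle gives a ratio: n₂/n₁ = tan 53.56° = 1.3544, n₃/n₂ = tan 60.11° = 1.7398.
Multiplying, n₃/n₁ = 1.3544 × 1.7398 = 2.3563, and θ_B(1→3) = arctan 2.3563 = 67.00°.

θ_B ≈ 67.00°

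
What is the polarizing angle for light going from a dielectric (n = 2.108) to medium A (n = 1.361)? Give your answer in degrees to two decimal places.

At Brewster's angle the reflected and refracted rays are perpendicular, which with Snell's law gives tan θ_B = n₂/n₁.
Here n₂/n₁ = 1.361/2.108 = 0.6456, and Brewster's law gives tan θ_B = n₂/n₁.
θ_B = arctan(0.6456) = 32.85°.

θ_B ≈ 32.85°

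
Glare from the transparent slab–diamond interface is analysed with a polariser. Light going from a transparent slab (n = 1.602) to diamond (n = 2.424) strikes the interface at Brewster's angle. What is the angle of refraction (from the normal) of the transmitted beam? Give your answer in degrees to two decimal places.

tan θ_B = n₂/n₁ = 2.424/1.602 = 1.5131, so θ_B = 56.54°.
At Brewster's angle the reflected and refracted rays are perpendicular, so θ_t = 90° − θ_B = 90° − 56.54° = 33.46°.

θ_t ≈ 33.46°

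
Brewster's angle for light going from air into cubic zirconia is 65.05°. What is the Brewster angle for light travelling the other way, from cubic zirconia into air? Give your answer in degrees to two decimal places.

θ_B' ≈ 24.95°

Reversing the direction swaps n₁ and n₂, so tan θ_B' = 1/tan θ_B and θ_B' = 90° − θ_B.
Hence θ_B' = 90° − 65.05° = 24.95°.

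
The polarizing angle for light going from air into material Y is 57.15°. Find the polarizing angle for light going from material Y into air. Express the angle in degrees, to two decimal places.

tan θ_B' = n₁/n₂ = 1/tan θ_B, so θ_B' = 90° − θ_B.
θ_B' = 90° − 57.15° = 32.85°.

θ_B' ≈ 32.85°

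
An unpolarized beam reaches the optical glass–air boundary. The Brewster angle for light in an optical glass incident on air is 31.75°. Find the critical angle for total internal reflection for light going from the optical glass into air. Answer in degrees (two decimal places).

From Brewster, n₂/n₁ = tan θ_B = tan 31.75° = 0.6188.
Then sin θ_c = n₂/n₁ = 0.6188, so θ_c = arcsin 0.6188 = 38.23°.

θ_c ≈ 38.23°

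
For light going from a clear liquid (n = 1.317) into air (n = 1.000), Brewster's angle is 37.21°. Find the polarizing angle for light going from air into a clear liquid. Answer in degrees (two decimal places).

θ_B' ≈ 52.79°

Reversing the direction swaps n₁ and n₂, so tan θ_B' = 1/tan θ_B and θ_B' = 90° − θ_B.
Hence θ_B' = 90° − 37.21° = 52.79°.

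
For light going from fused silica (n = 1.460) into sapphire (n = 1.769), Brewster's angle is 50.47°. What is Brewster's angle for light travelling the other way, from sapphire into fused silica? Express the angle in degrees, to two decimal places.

θ_B' ≈ 39.53°

tan θ_B' = n₁/n₂ = 1/tan θ_B, so θ_B' = 90° − θ_B.
θ_B' = 90° − 50.47° = 39.53°.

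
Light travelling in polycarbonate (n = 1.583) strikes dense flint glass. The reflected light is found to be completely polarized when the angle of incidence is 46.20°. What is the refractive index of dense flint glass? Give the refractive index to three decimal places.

n ≈ 1.651

Full polarization of the reflected beam means tan θ_B = n₂/n₁, where n₁ is the incident medium (polycarbonate).
n₂ = n₁ tan θ_B = 1.583 × tan 46.20° = 1.651.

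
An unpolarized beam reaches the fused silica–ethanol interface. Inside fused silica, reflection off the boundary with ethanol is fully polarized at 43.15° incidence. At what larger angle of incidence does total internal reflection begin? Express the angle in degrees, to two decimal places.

tan θ_B = n₂/n₁ = tan 43.15° = 0.9374.
Total internal reflection: sin θ_c = n₂/n₁ = 0.9374.
θ_c = arcsin(0.9374) = 69.62°.

θ_c ≈ 69.62°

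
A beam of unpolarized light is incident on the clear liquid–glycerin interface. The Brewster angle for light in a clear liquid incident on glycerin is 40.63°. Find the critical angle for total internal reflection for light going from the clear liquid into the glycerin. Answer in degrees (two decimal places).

tan θ_B = n₂/n₁ = tan 40.63° = 0.8580.
Total internal reflection: sin θ_c = n₂/n₁ = 0.8580.
θ_c = arcsin(0.8580) = 59.09°.

θ_c ≈ 59.09°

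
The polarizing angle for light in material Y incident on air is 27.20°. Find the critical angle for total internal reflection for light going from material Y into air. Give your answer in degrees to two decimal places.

θ_c ≈ 30.93°

tan θ_B = n₂/n₁ = tan 27.20° = 0.5139.
Total internal reflection: sin θ_c = n₂/n₁ = 0.5139.
θ_c = arcsin(0.5139) = 30.93°.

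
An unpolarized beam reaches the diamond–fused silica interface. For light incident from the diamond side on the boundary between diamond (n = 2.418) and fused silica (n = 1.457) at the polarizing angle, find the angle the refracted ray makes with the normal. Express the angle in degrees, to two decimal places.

θ_t ≈ 58.93°

First find Brewster's angle: tan θ_B = 1.457/2.418 = 0.6026, giving θ_B = 31.07°.
Since θ_B + θ_t = 90° at Brewster incidence, θ_t = 90° − 31.07° = 58.93°.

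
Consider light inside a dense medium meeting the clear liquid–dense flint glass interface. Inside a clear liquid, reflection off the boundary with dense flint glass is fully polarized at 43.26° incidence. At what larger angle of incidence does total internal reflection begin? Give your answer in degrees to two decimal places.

θ_c ≈ 70.23°

From Brewster, n₂/n₁ = tan θ_B = tan 43.26° = 0.9410.
Then sin θ_c = n₂/n₁ = 0.9410, so θ_c = arcsin 0.9410 = 70.23°.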